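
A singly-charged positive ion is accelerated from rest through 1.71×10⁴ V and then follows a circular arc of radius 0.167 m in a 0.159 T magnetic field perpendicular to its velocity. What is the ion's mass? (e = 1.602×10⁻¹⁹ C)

m ≈ 3.30×10⁻²⁷ kg

Combine |q|V = ½mv² and r = mv/(|q|B): eliminate v to get m = qB²r²/(2V).
m = (1.602×10⁻¹⁹)(0.159)²(0.167)²/(2·1.71×10⁴) ≈ 3.30×10⁻²⁷ kg.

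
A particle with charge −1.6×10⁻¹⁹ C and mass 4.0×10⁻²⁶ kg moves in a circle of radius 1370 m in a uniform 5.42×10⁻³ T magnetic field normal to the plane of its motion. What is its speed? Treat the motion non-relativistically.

v ≈ 2.97×10⁷ m/s

From |q|vB = mv²/r, v = |q|Br/m.
v = (1.6×10⁻¹⁹)(5.42×10⁻³)(1370)/4.0×10⁻²⁶ ≈ 2.97×10⁷ m/s.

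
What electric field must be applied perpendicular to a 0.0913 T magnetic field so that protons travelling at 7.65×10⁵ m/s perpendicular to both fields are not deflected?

E = 6.98×10⁴ V/m

For straight-line motion qE = qvB, so E = vB.
E = 7.65×10⁵ × 0.0913 = 6.98×10⁴ V/m.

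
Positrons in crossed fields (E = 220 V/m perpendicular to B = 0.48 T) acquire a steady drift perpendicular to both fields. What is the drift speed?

v_d ≈ 460 m/s

The steady drift has the magnetic force balancing the electric force, so v_d = E/B.
v_d = 220/0.48 = 460 m/s.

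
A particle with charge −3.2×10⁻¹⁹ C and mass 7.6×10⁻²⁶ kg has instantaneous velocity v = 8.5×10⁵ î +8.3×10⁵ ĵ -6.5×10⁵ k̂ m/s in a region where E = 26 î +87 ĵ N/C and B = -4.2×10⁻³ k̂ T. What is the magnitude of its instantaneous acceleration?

|a| ≈ 2.12×10¹⁰ m/s²

v×B = (-3490, 3570, 0) N/C.
E + v×B = (-3460, 3660, 0) N/C.
F = q(E + v×B) = (−3.2×10⁻¹⁹ C)·(-3460, 3660, 0) = (1.11×10⁻¹⁵, -1.17×10⁻¹⁵, 0) N.
|a| = |F|/m = 1.611×10⁻¹⁵/7.6×10⁻²⁶ ≈ 2.12×10¹⁰ m/s².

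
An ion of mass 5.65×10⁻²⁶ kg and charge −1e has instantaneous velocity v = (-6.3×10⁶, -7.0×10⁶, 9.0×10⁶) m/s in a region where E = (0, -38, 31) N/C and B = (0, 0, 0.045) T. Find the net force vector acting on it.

v×B = (-3.15×10⁵, 2.84×10⁵, 0) N/C.
E + v×B = (-3.15×10⁵, 2.83×10⁵, 31.0) N/C.
F = q(E + v×B) = (−1.602×10⁻¹⁹ C)·(-3.15×10⁵, 2.83×10⁵, 31.0) = (5.05×10⁻¹⁴, -4.54×10⁻¹⁴, -4.97×10⁻¹⁸) N.

F ≈ (5.05×10⁻¹⁴, -4.54×10⁻¹⁴, -4.97×10⁻¹⁸) N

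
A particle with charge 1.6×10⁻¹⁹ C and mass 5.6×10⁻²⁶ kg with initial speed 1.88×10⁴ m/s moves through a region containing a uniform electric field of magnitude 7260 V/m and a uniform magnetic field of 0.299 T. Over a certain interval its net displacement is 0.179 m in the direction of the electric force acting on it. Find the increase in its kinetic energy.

ΔKE ≈ 2.08×10⁻¹⁶ J

The magnetic force is always ⟂ v and does no work; only the electric force changes KE.
ΔKE = F_E · d = |q|E d = (1.6×10⁻¹⁹)(7260)(0.179) ≈ 2.08×10⁻¹⁶ J.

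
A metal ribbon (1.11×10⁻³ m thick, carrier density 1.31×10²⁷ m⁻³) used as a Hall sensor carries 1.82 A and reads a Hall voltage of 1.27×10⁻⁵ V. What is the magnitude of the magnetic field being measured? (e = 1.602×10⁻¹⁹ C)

From V_H = IB/(n e t), B = V_H n e t / I.
B = (1.27×10⁻⁵)(1.31×10²⁷)(1.602×10⁻¹⁹)(1.11×10⁻³)/1.82 ≈ 1.63 T.

B ≈ 1.63 T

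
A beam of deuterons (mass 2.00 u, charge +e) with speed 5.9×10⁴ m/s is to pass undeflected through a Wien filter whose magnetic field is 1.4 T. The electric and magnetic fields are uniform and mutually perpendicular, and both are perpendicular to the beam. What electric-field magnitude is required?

E = 8.3×10⁴ V/m

For straight-line motion qE = qvB, so E = vB.
E = 5.9×10⁴ × 1.4 = 8.3×10⁴ V/m.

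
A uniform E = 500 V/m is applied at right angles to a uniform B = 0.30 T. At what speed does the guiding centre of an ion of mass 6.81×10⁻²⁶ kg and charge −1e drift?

v_d ≈ 1700 m/s

The steady drift has the magnetic force balancing the electric force, so v_d = E/B.
v_d = 500/0.30 = 1700 m/s.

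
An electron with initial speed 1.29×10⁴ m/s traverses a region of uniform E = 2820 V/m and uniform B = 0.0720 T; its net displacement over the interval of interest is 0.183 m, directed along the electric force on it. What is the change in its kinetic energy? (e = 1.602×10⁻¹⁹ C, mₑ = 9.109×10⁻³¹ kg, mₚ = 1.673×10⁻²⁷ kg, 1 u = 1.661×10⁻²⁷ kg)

ΔKE ≈ 8.27×10⁻¹⁷ J

The magnetic force is always ⟂ v and does no work; only the electric force changes KE.
ΔKE = F_E · d = |q|E d = (1.602×10⁻¹⁹)(2820)(0.183) ≈ 8.27×10⁻¹⁷ J.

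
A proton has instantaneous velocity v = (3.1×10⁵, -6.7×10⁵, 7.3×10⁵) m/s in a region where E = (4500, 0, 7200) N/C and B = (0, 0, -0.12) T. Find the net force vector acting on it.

v×B = (8.04×10⁴, 3.72×10⁴, 0) N/C.
E + v×B = (8.49×10⁴, 3.72×10⁴, 7200) N/C.
F = q(E + v×B) = (1.602×10⁻¹⁹ C)·(8.49×10⁴, 3.72×10⁴, 7200) = (1.36×10⁻¹⁴, 5.96×10⁻¹⁵, 1.15×10⁻¹⁵) N.

F ≈ (1.36×10⁻¹⁴, 5.96×10⁻¹⁵, 1.15×10⁻¹⁵) N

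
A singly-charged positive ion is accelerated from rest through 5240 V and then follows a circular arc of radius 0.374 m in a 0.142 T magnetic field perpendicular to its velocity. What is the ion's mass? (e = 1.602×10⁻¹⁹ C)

Combine |q|V = ½mv² and r = mv/(|q|B): eliminate v to get m = qB²r²/(2V).
m = (1.602×10⁻¹⁹)(0.142)²(0.374)²/(2·5240) ≈ 4.31×10⁻²⁶ kg.

m ≈ 4.31×10⁻²⁶ kg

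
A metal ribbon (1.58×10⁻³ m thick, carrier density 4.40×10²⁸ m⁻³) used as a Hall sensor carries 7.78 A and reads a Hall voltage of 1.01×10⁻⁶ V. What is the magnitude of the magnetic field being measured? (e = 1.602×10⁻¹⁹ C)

B ≈ 1.45 T

From V_H = IB/(n e t), B = V_H n e t / I.
B = (1.01×10⁻⁶)(4.40×10²⁸)(1.602×10⁻¹⁹)(1.58×10⁻³)/7.78 ≈ 1.45 T.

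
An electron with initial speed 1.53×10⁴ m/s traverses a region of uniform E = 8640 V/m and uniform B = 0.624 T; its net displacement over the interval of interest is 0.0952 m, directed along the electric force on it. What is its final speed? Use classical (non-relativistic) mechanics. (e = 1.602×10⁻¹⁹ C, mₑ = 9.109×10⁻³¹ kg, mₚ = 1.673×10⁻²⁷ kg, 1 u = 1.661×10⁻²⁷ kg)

B does no work; ΔKE = |q|E d.
½mv_f² = ½mv₀² + |q|Ed = ½(9.109×10⁻³¹)(1.53×10⁴)² + (1.602×10⁻¹⁹)(8640)(0.0952) ≈ 1.066×10⁻²² J + 1.318×10⁻¹⁶ J ≈ 1.318×10⁻¹⁶ J.
v_f = √(2·1.318×10⁻¹⁶/9.109×10⁻³¹) ≈ 1.70×10⁷ m/s.

v_f ≈ 1.70×10⁷ m/s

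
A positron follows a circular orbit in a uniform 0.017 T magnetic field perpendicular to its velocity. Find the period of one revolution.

T ≈ 2.1×10⁻⁹ s

The cyclotron period depends only on m, q, B: T = 2πm/(|q|B).
T = 2π(9.109×10⁻³¹)/((1.602×10⁻¹⁹)(0.017)) ≈ 2.1×10⁻⁹ s.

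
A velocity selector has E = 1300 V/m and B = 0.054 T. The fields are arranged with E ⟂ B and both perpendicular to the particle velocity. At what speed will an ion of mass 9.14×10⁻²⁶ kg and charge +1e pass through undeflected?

v = 2.4×10⁴ m/s

For undeflected motion the electric and magnetic forces balance: qE = qvB.
v = E/B = 1300/0.054 = 2.4×10⁴ m/s.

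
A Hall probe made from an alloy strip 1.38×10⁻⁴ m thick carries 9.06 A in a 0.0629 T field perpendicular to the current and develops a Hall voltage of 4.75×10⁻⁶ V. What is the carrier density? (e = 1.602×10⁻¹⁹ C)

n ≈ 5.43×10²⁷ m⁻³

From V_H = IB/(n e t), n = IB/(V_H e t).
n = (9.06)(0.0629)/((4.75×10⁻⁶)(1.602×10⁻¹⁹)(1.38×10⁻⁴)) ≈ 5.43×10²⁷ m⁻³.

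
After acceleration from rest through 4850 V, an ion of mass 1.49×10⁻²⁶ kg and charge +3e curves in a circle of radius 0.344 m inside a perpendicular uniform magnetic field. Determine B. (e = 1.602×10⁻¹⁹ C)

v = √(2|q|V/m) = √(2·4.806×10⁻¹⁹·4850/1.49×10⁻²⁶) ≈ 5.594×10⁵ m/s.
B = mv/(|q|r) = (1.49×10⁻²⁶)(5.594×10⁵)/((4.806×10⁻¹⁹)(0.344)) ≈ 0.0504 T.

B ≈ 0.0504 T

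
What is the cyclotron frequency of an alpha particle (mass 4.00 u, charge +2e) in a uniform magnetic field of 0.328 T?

f ≈ 2.52×10⁶ Hz

f = |q|B/(2πm).
f = (3.204×10⁻¹⁹)(0.328)/(2π·6.644×10⁻²⁷) ≈ 2.52×10⁶ Hz.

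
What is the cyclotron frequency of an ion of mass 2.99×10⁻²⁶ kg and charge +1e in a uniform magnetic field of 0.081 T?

f = |q|B/(2πm).
f = (1.602×10⁻¹⁹)(0.081)/(2π·2.99×10⁻²⁶) ≈ 6.9×10⁴ Hz.

f ≈ 6.9×10⁴ Hz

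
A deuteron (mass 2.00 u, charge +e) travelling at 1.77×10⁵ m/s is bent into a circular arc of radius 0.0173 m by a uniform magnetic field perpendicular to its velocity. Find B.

From |q|vB = mv²/r, B = mv/(|q|r).
B = (3.322×10⁻²⁷)(1.77×10⁵)/((1.602×10⁻¹⁹)(0.0173)) ≈ 0.212 T.

B ≈ 0.212 T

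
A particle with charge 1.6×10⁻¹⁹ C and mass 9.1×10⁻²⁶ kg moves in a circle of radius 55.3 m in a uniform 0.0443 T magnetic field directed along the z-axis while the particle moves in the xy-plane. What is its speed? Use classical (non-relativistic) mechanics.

From |q|vB = mv²/r, v = |q|Br/m.
v = (1.6×10⁻¹⁹)(0.0443)(55.3)/9.1×10⁻²⁶ ≈ 4.31×10⁶ m/s.

v ≈ 4.31×10⁶ m/s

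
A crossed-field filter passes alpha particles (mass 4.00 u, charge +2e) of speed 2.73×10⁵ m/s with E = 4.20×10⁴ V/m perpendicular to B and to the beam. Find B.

Balance of forces in the selector: qE = qvB ⇒ B = E/v.
B = 4.20×10⁴/2.73×10⁵ = 0.154 T.

B = 0.154 T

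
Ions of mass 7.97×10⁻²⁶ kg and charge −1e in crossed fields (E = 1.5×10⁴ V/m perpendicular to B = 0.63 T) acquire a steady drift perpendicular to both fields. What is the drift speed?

v_d ≈ 2.4×10⁴ m/s

The steady drift has the magnetic force balancing the electric force, so v_d = E/B.
v_d = 1.5×10⁴/0.63 = 2.4×10⁴ m/s.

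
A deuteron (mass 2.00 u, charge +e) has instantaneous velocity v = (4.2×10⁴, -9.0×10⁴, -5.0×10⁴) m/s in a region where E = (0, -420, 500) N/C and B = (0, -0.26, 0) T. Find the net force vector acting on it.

F ≈ (-2.08×10⁻¹⁵, -6.73×10⁻¹⁷, -1.67×10⁻¹⁵) N

v×B = (-1.30×10⁴, 0, -1.09×10⁴) N/C.
E + v×B = (-1.30×10⁴, -420, -1.04×10⁴) N/C.
F = q(E + v×B) = (1.602×10⁻¹⁹ C)·(-1.30×10⁴, -420, -1.04×10⁴) = (-2.08×10⁻¹⁵, -6.73×10⁻¹⁷, -1.67×10⁻¹⁵) N.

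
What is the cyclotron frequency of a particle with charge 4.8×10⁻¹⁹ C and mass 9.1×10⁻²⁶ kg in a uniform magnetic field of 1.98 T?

f = |q|B/(2πm).
f = (4.8×10⁻¹⁹)(1.98)/(2π·9.1×10⁻²⁶) ≈ 1.66×10⁶ Hz.

f ≈ 1.66×10⁶ Hz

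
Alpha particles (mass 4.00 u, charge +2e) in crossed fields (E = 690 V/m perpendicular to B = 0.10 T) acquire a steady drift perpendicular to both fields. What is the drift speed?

v_d ≈ 6900 m/s

In crossed fields the guiding centre drifts at v_d = |E×B|/B² = E/B, independent of charge and mass.
v_d = 690/0.10 = 6900 m/s.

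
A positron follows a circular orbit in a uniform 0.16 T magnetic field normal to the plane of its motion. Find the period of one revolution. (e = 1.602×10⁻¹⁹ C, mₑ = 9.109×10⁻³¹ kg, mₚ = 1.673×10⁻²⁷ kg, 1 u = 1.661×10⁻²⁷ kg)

The cyclotron period depends only on m, q, B: T = 2πm/(|q|B).
T = 2π(9.109×10⁻³¹)/((1.602×10⁻¹⁹)(0.16)) ≈ 2.2×10⁻¹⁰ s.

T ≈ 2.2×10⁻¹⁰ s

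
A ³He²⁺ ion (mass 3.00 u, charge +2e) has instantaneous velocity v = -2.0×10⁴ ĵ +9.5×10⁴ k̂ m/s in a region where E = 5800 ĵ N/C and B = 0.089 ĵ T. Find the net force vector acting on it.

F ≈ (-2.71×10⁻¹⁵, 1.86×10⁻¹⁵, 0) N

v×B = (-8460, 0, 0) N/C.
E + v×B = (-8460, 5800, 0) N/C.
F = q(E + v×B) = (3.204×10⁻¹⁹ C)·(-8460, 5800, 0) = (-2.71×10⁻¹⁵, 1.86×10⁻¹⁵, 0) N.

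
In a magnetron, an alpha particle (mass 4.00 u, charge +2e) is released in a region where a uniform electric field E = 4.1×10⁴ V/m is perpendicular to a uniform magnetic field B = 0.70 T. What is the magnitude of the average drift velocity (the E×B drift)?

v_d ≈ 5.9×10⁴ m/s

In crossed fields the guiding centre drifts at v_d = |E×B|/B² = E/B, independent of charge and mass.
v_d = 4.1×10⁴/0.70 = 5.9×10⁴ m/s.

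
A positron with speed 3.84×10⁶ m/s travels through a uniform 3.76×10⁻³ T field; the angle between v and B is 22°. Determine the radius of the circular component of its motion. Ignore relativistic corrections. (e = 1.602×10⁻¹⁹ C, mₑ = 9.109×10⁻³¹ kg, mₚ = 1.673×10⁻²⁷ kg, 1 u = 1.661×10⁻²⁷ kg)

v⊥ = v sinθ = 3.84×10⁶·sin22° ≈ 1.438×10⁶ m/s.
r = m v⊥/(|q|B) = (9.109×10⁻³¹)(1.438×10⁶)/((1.602×10⁻¹⁹)(3.76×10⁻³)) ≈ 2.18×10⁻³ m.

r ≈ 2.18×10⁻³ m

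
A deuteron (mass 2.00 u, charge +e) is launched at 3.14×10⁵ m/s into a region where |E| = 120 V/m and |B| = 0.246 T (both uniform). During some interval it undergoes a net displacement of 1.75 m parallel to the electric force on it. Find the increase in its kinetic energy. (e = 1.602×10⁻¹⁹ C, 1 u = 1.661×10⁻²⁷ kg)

ΔKE ≈ 3.36×10⁻¹⁷ J

The magnetic force is always ⟂ v and does no work; only the electric force changes KE.
ΔKE = F_E · d = |q|E d = (1.602×10⁻¹⁹)(120)(1.75) ≈ 3.36×10⁻¹⁷ J.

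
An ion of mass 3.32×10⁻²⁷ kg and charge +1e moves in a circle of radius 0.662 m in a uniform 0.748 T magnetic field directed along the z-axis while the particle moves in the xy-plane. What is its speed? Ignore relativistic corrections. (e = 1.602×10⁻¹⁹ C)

From |q|vB = mv²/r, v = |q|Br/m.
v = (1.602×10⁻¹⁹)(0.748)(0.662)/3.32×10⁻²⁷ ≈ 2.39×10⁷ m/s.

v ≈ 2.39×10⁷ m/s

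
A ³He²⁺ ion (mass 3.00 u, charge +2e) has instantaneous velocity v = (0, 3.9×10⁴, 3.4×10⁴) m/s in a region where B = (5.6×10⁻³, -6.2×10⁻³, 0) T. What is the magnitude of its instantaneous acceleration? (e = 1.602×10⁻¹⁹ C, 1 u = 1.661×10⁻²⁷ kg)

|a| ≈ 2.30×10¹⁰ m/s²

v×B = (211, 190, -218) N/C.
F = q v×B = (3.204×10⁻¹⁹ C)·(211, 190, -218) = (6.75×10⁻¹⁷, 6.10×10⁻¹⁷, -7.00×10⁻¹⁷) N.
|a| = |F|/m = 1.148×10⁻¹⁶/4.983×10⁻²⁷ ≈ 2.30×10¹⁰ m/s².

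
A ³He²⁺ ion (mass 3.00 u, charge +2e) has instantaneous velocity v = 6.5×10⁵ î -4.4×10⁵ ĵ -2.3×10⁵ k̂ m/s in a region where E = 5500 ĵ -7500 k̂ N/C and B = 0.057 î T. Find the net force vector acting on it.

v×B = (0, -1.31×10⁴, 2.51×10⁴) N/C.
E + v×B = (0, -7610, 1.76×10⁴) N/C.
F = q(E + v×B) = (3.204×10⁻¹⁹ C)·(0, -7610, 1.76×10⁴) = (0, -2.44×10⁻¹⁵, 5.63×10⁻¹⁵) N.

F ≈ (0, -2.44×10⁻¹⁵, 5.63×10⁻¹⁵) N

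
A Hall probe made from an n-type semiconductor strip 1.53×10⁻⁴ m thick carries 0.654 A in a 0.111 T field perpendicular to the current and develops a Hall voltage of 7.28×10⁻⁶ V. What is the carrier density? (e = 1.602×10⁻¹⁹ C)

n ≈ 4.07×10²⁶ m⁻³

From V_H = IB/(n e t), n = IB/(V_H e t).
n = (0.654)(0.111)/((7.28×10⁻⁶)(1.602×10⁻¹⁹)(1.53×10⁻⁴)) ≈ 4.07×10²⁶ m⁻³.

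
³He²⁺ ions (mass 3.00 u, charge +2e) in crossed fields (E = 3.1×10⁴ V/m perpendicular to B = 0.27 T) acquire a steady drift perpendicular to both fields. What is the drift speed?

The E×B drift speed is v_d = E/B.
v_d = 3.1×10⁴/0.27 = 1.1×10⁵ m/s.

v_d ≈ 1.1×10⁵ m/s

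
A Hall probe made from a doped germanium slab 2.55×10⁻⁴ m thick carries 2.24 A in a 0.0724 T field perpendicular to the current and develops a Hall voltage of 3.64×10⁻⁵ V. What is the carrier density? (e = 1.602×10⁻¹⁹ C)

n ≈ 1.09×10²⁶ m⁻³

From V_H = IB/(n e t), n = IB/(V_H e t).
n = (2.24)(0.0724)/((3.64×10⁻⁵)(1.602×10⁻¹⁹)(2.55×10⁻⁴)) ≈ 1.09×10²⁶ m⁻³.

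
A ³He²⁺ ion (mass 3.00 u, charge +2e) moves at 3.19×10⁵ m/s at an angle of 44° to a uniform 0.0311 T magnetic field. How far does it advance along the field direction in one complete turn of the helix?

p ≈ 0.721 m

v∥ = v cosθ = 3.19×10⁵·cos44° ≈ 2.295×10⁵ m/s.
T = 2πm/(|q|B) = 2π(4.983×10⁻²⁷)/((3.204×10⁻¹⁹)(0.0311)) ≈ 3.142×10⁻⁶ s.
pitch = v∥ T = (2.295×10⁵)(3.142×10⁻⁶) ≈ 0.721 m.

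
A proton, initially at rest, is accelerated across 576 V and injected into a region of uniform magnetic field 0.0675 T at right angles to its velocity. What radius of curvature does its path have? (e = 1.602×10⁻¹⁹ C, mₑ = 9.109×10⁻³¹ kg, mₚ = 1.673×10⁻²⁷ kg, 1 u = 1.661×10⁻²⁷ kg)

r ≈ 0.0514 m

Acceleration: |q|V = ½mv² ⇒ v = √(2|q|V/m) = √(2·1.602×10⁻¹⁹·576/1.673×10⁻²⁷) ≈ 3.321×10⁵ m/s.
In the field: r = mv/(|q|B) = (1.673×10⁻²⁷)(3.321×10⁵)/((1.602×10⁻¹⁹)(0.0675)) ≈ 0.0514 m.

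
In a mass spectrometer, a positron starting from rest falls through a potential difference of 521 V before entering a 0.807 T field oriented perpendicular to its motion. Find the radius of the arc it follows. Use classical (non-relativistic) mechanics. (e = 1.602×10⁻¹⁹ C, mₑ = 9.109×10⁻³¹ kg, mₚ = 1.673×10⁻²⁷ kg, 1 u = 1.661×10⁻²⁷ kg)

r ≈ 9.54×10⁻⁵ m

Acceleration: |q|V = ½mv² ⇒ v = √(2|q|V/m) = √(2·1.602×10⁻¹⁹·521/9.109×10⁻³¹) ≈ 1.354×10⁷ m/s.
In the field: r = mv/(|q|B) = (9.109×10⁻³¹)(1.354×10⁷)/((1.602×10⁻¹⁹)(0.807)) ≈ 9.54×10⁻⁵ m.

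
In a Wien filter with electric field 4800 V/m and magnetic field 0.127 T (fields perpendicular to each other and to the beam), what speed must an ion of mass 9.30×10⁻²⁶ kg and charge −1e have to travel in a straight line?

Straight-line motion ⇒ electric and magnetic forces cancel, so E = vB.
v = E/B = 4800/0.127 = 3.78×10⁴ m/s.
The result is independent of the particle's charge and mass.

v = 3.78×10⁴ m/s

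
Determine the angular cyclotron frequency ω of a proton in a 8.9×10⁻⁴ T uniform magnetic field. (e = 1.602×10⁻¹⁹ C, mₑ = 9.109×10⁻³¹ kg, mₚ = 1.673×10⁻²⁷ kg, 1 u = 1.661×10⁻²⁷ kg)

ω ≈ 8.5×10⁴ rad/s

ω = |q|B/m.
ω = (1.602×10⁻¹⁹)(8.9×10⁻⁴)/1.673×10⁻²⁷ ≈ 8.5×10⁴ rad/s.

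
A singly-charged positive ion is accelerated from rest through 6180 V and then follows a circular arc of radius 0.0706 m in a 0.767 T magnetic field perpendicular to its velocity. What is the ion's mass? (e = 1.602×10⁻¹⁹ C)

Combine |q|V = ½mv² and r = mv/(|q|B): eliminate v to get m = qB²r²/(2V).
m = (1.602×10⁻¹⁹)(0.767)²(0.0706)²/(2·6180) ≈ 3.80×10⁻²⁶ kg.

m ≈ 3.80×10⁻²⁶ kg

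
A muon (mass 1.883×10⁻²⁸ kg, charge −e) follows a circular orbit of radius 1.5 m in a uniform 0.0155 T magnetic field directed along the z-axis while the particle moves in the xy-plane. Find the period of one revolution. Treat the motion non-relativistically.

The cyclotron period depends only on m, q, B: T = 2πm/(|q|B).
T = 2π(1.883×10⁻²⁸)/((1.602×10⁻¹⁹)(0.0155)) ≈ 4.76×10⁻⁷ s.

T ≈ 4.76×10⁻⁷ s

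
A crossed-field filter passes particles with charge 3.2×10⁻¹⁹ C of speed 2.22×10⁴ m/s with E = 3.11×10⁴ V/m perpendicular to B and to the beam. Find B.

B = 1.40 T

Balance of forces in the selector: qE = qvB ⇒ B = E/v.
B = 3.11×10⁴/2.22×10⁴ = 1.40 T.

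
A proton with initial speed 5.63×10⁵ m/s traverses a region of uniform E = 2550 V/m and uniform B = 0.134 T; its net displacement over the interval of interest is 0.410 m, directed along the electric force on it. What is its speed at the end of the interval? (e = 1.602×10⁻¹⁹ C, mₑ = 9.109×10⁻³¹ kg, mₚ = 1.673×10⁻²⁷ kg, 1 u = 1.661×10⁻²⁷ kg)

v_f ≈ 7.19×10⁵ m/s

B does no work; ΔKE = |q|E d.
½mv_f² = ½mv₀² + |q|Ed = ½(1.673×10⁻²⁷)(5.63×10⁵)² + (1.602×10⁻¹⁹)(2550)(0.410) ≈ 2.651×10⁻¹⁶ J + 1.675×10⁻¹⁶ J ≈ 4.326×10⁻¹⁶ J.
v_f = √(2·4.326×10⁻¹⁶/1.673×10⁻²⁷) ≈ 7.19×10⁵ m/s.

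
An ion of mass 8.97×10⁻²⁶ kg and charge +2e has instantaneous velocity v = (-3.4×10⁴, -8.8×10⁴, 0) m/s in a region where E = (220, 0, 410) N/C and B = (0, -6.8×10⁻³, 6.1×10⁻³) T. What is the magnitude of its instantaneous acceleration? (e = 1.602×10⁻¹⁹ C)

v×B = (-537, 207, 231) N/C.
E + v×B = (-317, 207, 641) N/C.
F = q(E + v×B) = (3.204×10⁻¹⁹ C)·(-317, 207, 641) = (-1.02×10⁻¹⁶, 6.65×10⁻¹⁷, 2.05×10⁻¹⁶) N.
|a| = |F|/m = 2.386×10⁻¹⁶/8.97×10⁻²⁶ ≈ 2.66×10⁹ m/s².

|a| ≈ 2.66×10⁹ m/s²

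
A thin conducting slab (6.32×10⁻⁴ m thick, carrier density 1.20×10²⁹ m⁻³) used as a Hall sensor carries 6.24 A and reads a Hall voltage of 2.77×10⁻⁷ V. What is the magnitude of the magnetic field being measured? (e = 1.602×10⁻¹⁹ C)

B ≈ 0.539 T

From V_H = IB/(n e t), B = V_H n e t / I.
B = (2.77×10⁻⁷)(1.20×10²⁹)(1.602×10⁻¹⁹)(6.32×10⁻⁴)/6.24 ≈ 0.539 T.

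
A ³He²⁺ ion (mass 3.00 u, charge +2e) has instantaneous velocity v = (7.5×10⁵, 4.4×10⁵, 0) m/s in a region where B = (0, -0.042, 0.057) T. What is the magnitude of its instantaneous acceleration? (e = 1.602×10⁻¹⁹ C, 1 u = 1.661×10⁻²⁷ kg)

v×B = (2.51×10⁴, -4.28×10⁴, -3.15×10⁴) N/C.
F = q v×B = (3.204×10⁻¹⁹ C)·(2.51×10⁴, -4.28×10⁴, -3.15×10⁴) = (8.04×10⁻¹⁵, -1.37×10⁻¹⁴, -1.01×10⁻¹⁴) N.
|a| = |F|/m = 1.882×10⁻¹⁴/4.983×10⁻²⁷ ≈ 3.78×10¹² m/s².

|a| ≈ 3.78×10¹² m/s²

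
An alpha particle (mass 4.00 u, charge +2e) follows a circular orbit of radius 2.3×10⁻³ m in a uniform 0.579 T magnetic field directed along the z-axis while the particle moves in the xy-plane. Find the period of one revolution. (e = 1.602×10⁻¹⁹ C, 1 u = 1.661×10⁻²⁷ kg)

The cyclotron period depends only on m, q, B: T = 2πm/(|q|B).
T = 2π(6.644×10⁻²⁷)/((3.204×10⁻¹⁹)(0.579)) ≈ 2.25×10⁻⁷ s.

T ≈ 2.25×10⁻⁷ s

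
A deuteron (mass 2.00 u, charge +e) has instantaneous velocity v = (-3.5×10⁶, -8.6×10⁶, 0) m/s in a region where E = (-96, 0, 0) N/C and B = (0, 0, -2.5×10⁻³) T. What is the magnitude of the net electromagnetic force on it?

|F| ≈ 3.70×10⁻¹⁵ N

v×B = (2.15×10⁴, -8750, 0) N/C.
E + v×B = (2.14×10⁴, -8750, 0) N/C.
F = q(E + v×B) = (1.602×10⁻¹⁹ C)·(2.14×10⁴, -8750, 0) = (3.43×10⁻¹⁵, -1.40×10⁻¹⁵, 0) N.
|F| = 3.70×10⁻¹⁵ N.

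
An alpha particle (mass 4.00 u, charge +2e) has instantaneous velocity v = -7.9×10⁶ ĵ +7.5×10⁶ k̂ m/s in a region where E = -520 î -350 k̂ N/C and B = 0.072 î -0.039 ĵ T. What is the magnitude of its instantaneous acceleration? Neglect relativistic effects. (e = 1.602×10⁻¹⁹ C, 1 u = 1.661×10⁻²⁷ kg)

v×B = (2.92×10⁵, 5.40×10⁵, 5.69×10⁵) N/C.
E + v×B = (2.92×10⁵, 5.40×10⁵, 5.68×10⁵) N/C.
F = q(E + v×B) = (3.204×10⁻¹⁹ C)·(2.92×10⁵, 5.40×10⁵, 5.68×10⁵) = (9.36×10⁻¹⁴, 1.73×10⁻¹³, 1.82×10⁻¹³) N.
|a| = |F|/m = 2.681×10⁻¹³/6.644×10⁻²⁷ ≈ 4.03×10¹³ m/s².

|a| ≈ 4.03×10¹³ m/s²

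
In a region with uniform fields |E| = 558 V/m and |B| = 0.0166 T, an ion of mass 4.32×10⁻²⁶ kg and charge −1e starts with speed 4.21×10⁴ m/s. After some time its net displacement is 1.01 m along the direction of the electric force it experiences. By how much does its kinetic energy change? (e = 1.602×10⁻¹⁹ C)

The magnetic force is always ⟂ v and does no work; only the electric force changes KE.
ΔKE = F_E · d = |q|E d = (1.602×10⁻¹⁹)(558)(1.01) ≈ 9.03×10⁻¹⁷ J.

ΔKE ≈ 9.03×10⁻¹⁷ J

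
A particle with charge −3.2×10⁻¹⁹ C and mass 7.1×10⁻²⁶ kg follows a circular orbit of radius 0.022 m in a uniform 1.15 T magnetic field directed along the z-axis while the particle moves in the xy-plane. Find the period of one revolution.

The cyclotron period depends only on m, q, B: T = 2πm/(|q|B).
T = 2π(7.1×10⁻²⁶)/((3.2×10⁻¹⁹)(1.15)) ≈ 1.21×10⁻⁶ s.

T ≈ 1.21×10⁻⁶ s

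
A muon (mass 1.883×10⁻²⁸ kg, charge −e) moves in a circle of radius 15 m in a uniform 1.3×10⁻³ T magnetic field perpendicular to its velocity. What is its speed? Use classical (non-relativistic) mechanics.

From |q|vB = mv²/r, v = |q|Br/m.
v = (1.602×10⁻¹⁹)(1.3×10⁻³)(15)/1.883×10⁻²⁸ ≈ 1.7×10⁷ m/s.

v ≈ 1.7×10⁷ m/s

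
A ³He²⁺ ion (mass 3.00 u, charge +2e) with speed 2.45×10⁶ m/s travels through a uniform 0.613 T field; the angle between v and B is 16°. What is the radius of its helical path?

r ≈ 0.0171 m

v⊥ = v sinθ = 2.45×10⁶·sin16° ≈ 6.753×10⁵ m/s.
r = m v⊥/(|q|B) = (4.983×10⁻²⁷)(6.753×10⁵)/((3.204×10⁻¹⁹)(0.613)) ≈ 0.0171 m.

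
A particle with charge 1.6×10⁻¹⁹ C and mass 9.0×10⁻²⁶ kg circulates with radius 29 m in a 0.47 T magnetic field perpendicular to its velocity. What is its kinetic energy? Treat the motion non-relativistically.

v = |q|Br/m, then KE = ½mv² = (qBr)²/(2m).
v = (1.6×10⁻¹⁹)(0.47)(29)/9.0×10⁻²⁶ ≈ 2.423×10⁷ m/s.
KE = ½(9.0×10⁻²⁶)(2.423×10⁷)² ≈ 2.6×10⁻¹¹ J.

KE ≈ 2.6×10⁻¹¹ J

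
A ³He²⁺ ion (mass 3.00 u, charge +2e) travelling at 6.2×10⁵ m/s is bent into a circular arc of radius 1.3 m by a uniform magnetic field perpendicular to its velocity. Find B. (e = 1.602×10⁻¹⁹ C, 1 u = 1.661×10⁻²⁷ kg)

B ≈ 7.4×10⁻³ T

From |q|vB = mv²/r, B = mv/(|q|r).
B = (4.983×10⁻²⁷)(6.2×10⁵)/((3.204×10⁻¹⁹)(1.3)) ≈ 7.4×10⁻³ T.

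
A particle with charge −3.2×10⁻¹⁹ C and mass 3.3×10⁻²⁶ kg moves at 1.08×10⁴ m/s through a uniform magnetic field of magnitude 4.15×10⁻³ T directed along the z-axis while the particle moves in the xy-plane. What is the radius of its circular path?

r ≈ 0.268 m

The magnetic force provides the centripetal force: |q|vB = mv²/r.
r = mv/(|q|B) = (3.3×10⁻²⁶)(1.08×10⁴)/((3.2×10⁻¹⁹)(4.15×10⁻³)) ≈ 0.268 m.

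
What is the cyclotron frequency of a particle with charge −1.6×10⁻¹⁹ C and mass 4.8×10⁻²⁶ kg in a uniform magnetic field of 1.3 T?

f ≈ 6.9×10⁵ Hz

f = |q|B/(2πm).
f = (1.6×10⁻¹⁹)(1.3)/(2π·4.8×10⁻²⁶) ≈ 6.9×10⁵ Hz.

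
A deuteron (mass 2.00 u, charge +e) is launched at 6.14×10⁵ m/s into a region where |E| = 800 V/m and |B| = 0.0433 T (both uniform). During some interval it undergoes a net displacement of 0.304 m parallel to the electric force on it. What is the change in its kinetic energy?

The magnetic force is always ⟂ v and does no work; only the electric force changes KE.
ΔKE = F_E · d = |q|E d = (1.602×10⁻¹⁹)(800)(0.304) ≈ 3.90×10⁻¹⁷ J.

ΔKE ≈ 3.90×10⁻¹⁷ J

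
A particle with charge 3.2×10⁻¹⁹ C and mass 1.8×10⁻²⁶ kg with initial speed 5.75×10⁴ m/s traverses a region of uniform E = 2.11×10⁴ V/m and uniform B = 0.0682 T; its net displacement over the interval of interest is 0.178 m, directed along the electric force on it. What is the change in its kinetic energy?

The magnetic force is always ⟂ v and does no work; only the electric force changes KE.
ΔKE = F_E · d = |q|E d = (3.2×10⁻¹⁹)(2.11×10⁴)(0.178) ≈ 1.20×10⁻¹⁵ J.

ΔKE ≈ 1.20×10⁻¹⁵ J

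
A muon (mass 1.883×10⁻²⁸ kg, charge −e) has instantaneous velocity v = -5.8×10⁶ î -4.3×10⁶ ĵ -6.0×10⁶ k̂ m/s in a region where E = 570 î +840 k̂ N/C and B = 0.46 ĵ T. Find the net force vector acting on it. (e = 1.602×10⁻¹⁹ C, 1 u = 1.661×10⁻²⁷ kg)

v×B = (2.76×10⁶, 0, -2.67×10⁶) N/C.
E + v×B = (2.76×10⁶, 0, -2.67×10⁶) N/C.
F = q(E + v×B) = (−1.602×10⁻¹⁹ C)·(2.76×10⁶, 0, -2.67×10⁶) = (-4.42×10⁻¹³, 0, 4.27×10⁻¹³) N.

F ≈ (-4.42×10⁻¹³, 0, 4.27×10⁻¹³) N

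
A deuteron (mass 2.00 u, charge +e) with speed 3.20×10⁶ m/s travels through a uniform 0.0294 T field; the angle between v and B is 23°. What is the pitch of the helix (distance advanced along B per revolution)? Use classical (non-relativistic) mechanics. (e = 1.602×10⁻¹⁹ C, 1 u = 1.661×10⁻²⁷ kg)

v∥ = v cosθ = 3.20×10⁶·cos23° ≈ 2.946×10⁶ m/s.
T = 2πm/(|q|B) = 2π(3.322×10⁻²⁷)/((1.602×10⁻¹⁹)(0.0294)) ≈ 4.432×10⁻⁶ s.
pitch = v∥ T = (2.946×10⁶)(4.432×10⁻⁶) ≈ 13.1 m.

p ≈ 13.1 m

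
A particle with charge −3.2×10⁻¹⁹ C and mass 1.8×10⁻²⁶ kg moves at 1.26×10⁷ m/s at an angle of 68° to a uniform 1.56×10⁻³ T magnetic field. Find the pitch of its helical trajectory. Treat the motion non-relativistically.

v∥ = v cosθ = 1.26×10⁷·cos68° ≈ 4.720×10⁶ m/s.
T = 2πm/(|q|B) = 2π(1.8×10⁻²⁶)/((3.2×10⁻¹⁹)(1.56×10⁻³)) ≈ 2.266×10⁻⁴ s.
pitch = v∥ T = (4.720×10⁶)(2.266×10⁻⁴) ≈ 1070 m.

p ≈ 1070 m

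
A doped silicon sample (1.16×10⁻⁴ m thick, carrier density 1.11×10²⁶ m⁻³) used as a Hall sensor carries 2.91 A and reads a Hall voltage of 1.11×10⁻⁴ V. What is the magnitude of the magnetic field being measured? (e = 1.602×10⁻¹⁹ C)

From V_H = IB/(n e t), B = V_H n e t / I.
B = (1.11×10⁻⁴)(1.11×10²⁶)(1.602×10⁻¹⁹)(1.16×10⁻⁴)/2.91 ≈ 0.0787 T.

B ≈ 0.0787 T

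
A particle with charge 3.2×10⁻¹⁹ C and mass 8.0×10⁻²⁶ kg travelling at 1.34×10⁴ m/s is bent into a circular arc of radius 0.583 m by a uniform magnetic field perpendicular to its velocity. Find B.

From |q|vB = mv²/r, B = mv/(|q|r).
B = (8.0×10⁻²⁶)(1.34×10⁴)/((3.2×10⁻¹⁹)(0.583)) ≈ 5.75×10⁻³ T.

B ≈ 5.75×10⁻³ T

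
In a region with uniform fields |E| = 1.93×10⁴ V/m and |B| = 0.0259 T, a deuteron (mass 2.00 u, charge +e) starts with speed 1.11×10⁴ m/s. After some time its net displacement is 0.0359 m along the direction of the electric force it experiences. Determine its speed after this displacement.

B does no work; ΔKE = |q|E d.
½mv_f² = ½mv₀² + |q|Ed = ½(3.322×10⁻²⁷)(1.11×10⁴)² + (1.602×10⁻¹⁹)(1.93×10⁴)(0.0359) ≈ 2.047×10⁻¹⁹ J + 1.110×10⁻¹⁶ J ≈ 1.112×10⁻¹⁶ J.
v_f = √(2·1.112×10⁻¹⁶/3.322×10⁻²⁷) ≈ 2.59×10⁵ m/s.

v_f ≈ 2.59×10⁵ m/s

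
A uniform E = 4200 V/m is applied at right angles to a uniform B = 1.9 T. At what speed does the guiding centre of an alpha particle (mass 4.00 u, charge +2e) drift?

v_d ≈ 2200 m/s

The steady drift has the magnetic force balancing the electric force, so v_d = E/B.
v_d = 4200/1.9 = 2200 m/s.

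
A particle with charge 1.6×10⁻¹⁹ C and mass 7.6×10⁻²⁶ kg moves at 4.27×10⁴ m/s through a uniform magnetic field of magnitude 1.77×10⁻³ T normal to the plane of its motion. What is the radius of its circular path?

The magnetic force provides the centripetal force: |q|vB = mv²/r.
r = mv/(|q|B) = (7.6×10⁻²⁶)(4.27×10⁴)/((1.6×10⁻¹⁹)(1.77×10⁻³)) ≈ 11.5 m.

r ≈ 11.5 m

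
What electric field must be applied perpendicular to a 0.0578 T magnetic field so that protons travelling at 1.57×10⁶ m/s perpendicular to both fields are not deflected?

E = 9.07×10⁴ V/m

For straight-line motion qE = qvB, so E = vB.
E = 1.57×10⁶ × 0.0578 = 9.07×10⁴ V/m.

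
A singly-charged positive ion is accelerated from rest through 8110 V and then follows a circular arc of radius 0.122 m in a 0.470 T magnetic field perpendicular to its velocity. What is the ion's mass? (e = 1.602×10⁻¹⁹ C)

Combine |q|V = ½mv² and r = mv/(|q|B): eliminate v to get m = qB²r²/(2V).
m = (1.602×10⁻¹⁹)(0.470)²(0.122)²/(2·8110) ≈ 3.25×10⁻²⁶ kg.

m ≈ 3.25×10⁻²⁶ kg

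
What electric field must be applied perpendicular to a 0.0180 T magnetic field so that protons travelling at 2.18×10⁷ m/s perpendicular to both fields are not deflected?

For straight-line motion qE = qvB, so E = vB.
E = 2.18×10⁷ × 0.0180 = 3.92×10⁵ V/m.

E = 3.92×10⁵ V/m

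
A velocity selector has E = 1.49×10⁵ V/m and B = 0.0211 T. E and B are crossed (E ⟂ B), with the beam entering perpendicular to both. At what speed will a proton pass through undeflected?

Zero net Lorentz force requires |qE| = |q v×B|, i.e. E = vB.
v = E/B = 1.49×10⁵/0.0211 = 7.06×10⁶ m/s.
The result is independent of the particle's charge and mass.

v = 7.06×10⁶ m/s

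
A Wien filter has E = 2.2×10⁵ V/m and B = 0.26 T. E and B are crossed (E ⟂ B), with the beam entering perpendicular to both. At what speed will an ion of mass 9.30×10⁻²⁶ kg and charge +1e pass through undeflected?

Straight-line motion ⇒ electric and magnetic forces cancel, so E = vB.
v = E/B = 2.2×10⁵/0.26 = 8.5×10⁵ m/s.

v = 8.5×10⁵ m/s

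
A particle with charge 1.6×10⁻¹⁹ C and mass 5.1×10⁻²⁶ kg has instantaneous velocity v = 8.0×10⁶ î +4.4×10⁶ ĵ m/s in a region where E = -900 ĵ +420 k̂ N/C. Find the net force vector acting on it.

Only an electric field acts, so F = qE = (1.6×10⁻¹⁹ C)·(0, -900, 420) = (0, -1.44×10⁻¹⁶, 6.72×10⁻¹⁷) N.

F ≈ (0, -1.44×10⁻¹⁶, 6.72×10⁻¹⁷) N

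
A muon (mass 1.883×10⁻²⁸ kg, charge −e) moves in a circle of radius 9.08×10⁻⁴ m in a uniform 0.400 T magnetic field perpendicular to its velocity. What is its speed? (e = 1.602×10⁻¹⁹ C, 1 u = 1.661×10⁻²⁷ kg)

From |q|vB = mv²/r, v = |q|Br/m.
v = (1.602×10⁻¹⁹)(0.400)(9.08×10⁻⁴)/1.883×10⁻²⁸ ≈ 3.09×10⁵ m/s.

v ≈ 3.09×10⁵ m/s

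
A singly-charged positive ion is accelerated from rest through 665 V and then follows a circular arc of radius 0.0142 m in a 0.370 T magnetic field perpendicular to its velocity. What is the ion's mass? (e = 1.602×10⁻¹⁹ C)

m ≈ 3.32×10⁻²⁷ kg

Combine |q|V = ½mv² and r = mv/(|q|B): eliminate v to get m = qB²r²/(2V).
m = (1.602×10⁻¹⁹)(0.370)²(0.0142)²/(2·665) ≈ 3.32×10⁻²⁷ kg.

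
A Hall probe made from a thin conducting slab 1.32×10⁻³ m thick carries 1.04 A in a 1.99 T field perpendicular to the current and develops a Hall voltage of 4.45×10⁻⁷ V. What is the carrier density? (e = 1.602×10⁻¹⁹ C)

From V_H = IB/(n e t), n = IB/(V_H e t).
n = (1.04)(1.99)/((4.45×10⁻⁷)(1.602×10⁻¹⁹)(1.32×10⁻³)) ≈ 2.20×10²⁸ m⁻³.

n ≈ 2.20×10²⁸ m⁻³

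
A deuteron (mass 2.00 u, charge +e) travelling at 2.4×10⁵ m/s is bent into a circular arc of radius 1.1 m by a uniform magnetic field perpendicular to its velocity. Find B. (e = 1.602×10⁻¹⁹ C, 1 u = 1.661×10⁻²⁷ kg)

From |q|vB = mv²/r, B = mv/(|q|r).
B = (3.322×10⁻²⁷)(2.4×10⁵)/((1.602×10⁻¹⁹)(1.1)) ≈ 4.5×10⁻³ T.

B ≈ 4.5×10⁻³ T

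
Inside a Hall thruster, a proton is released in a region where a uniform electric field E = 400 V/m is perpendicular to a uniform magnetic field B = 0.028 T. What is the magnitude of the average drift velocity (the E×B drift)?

The E×B drift speed is v_d = E/B.
v_d = 400/0.028 = 1.4×10⁴ m/s.

v_d ≈ 1.4×10⁴ m/s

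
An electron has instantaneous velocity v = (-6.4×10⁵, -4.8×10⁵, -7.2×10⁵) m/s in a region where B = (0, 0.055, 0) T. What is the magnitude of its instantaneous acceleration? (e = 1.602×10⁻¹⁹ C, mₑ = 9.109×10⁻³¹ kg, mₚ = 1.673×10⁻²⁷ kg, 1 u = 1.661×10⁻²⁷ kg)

v×B = (3.96×10⁴, 0, -3.52×10⁴) N/C.
F = q v×B = (−1.602×10⁻¹⁹ C)·(3.96×10⁴, 0, -3.52×10⁴) = (-6.34×10⁻¹⁵, 0, 5.64×10⁻¹⁵) N.
|a| = |F|/m = 8.488×10⁻¹⁵/9.109×10⁻³¹ ≈ 9.32×10¹⁵ m/s².

|a| ≈ 9.32×10¹⁵ m/s²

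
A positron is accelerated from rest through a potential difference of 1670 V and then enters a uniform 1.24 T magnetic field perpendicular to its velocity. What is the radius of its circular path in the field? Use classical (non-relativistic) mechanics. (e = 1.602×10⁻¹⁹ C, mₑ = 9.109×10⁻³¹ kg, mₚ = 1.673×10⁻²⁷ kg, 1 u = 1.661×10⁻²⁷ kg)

Acceleration: |q|V = ½mv² ⇒ v = √(2|q|V/m) = √(2·1.602×10⁻¹⁹·1670/9.109×10⁻³¹) ≈ 2.424×10⁷ m/s.
In the field: r = mv/(|q|B) = (9.109×10⁻³¹)(2.424×10⁷)/((1.602×10⁻¹⁹)(1.24)) ≈ 1.11×10⁻⁴ m.

r ≈ 1.11×10⁻⁴ m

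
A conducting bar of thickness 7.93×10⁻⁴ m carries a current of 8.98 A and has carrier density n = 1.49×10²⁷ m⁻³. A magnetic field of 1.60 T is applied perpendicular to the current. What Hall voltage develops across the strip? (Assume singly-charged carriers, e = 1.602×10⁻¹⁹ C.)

V_H = IB/(n e t).
V_H = (8.98)(1.60)/((1.49×10²⁷)(1.602×10⁻¹⁹)(7.93×10⁻⁴)) ≈ 7.59×10⁻⁵ V.

V_H ≈ 7.59×10⁻⁵ V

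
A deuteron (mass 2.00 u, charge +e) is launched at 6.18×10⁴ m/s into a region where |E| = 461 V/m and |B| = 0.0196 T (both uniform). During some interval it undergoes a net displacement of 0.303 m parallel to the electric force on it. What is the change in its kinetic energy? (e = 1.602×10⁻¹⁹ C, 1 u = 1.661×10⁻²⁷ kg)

ΔKE ≈ 2.24×10⁻¹⁷ J

The magnetic force is always ⟂ v and does no work; only the electric force changes KE.
ΔKE = F_E · d = |q|E d = (1.602×10⁻¹⁹)(461)(0.303) ≈ 2.24×10⁻¹⁷ J.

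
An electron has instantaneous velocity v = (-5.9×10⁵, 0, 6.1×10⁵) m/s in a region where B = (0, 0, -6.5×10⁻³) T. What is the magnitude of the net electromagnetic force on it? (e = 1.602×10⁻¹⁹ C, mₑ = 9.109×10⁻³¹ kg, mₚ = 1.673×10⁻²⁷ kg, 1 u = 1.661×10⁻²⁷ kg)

|F| ≈ 6.14×10⁻¹⁶ N

v×B = (0, -3840, 0) N/C.
F = q v×B = (−1.602×10⁻¹⁹ C)·(0, -3840, 0) = (0, 6.14×10⁻¹⁶, 0) N.
|F| = 6.14×10⁻¹⁶ N.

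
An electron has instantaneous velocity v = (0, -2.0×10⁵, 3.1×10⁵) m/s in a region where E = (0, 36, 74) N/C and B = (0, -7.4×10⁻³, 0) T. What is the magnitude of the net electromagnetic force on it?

v×B = (2290, 0, 0) N/C.
E + v×B = (2290, 36.0, 74.0) N/C.
F = q(E + v×B) = (−1.602×10⁻¹⁹ C)·(2290, 36.0, 74.0) = (-3.67×10⁻¹⁶, -5.77×10⁻¹⁸, -1.19×10⁻¹⁷) N.
|F| = 3.68×10⁻¹⁶ N.

|F| ≈ 3.68×10⁻¹⁶ N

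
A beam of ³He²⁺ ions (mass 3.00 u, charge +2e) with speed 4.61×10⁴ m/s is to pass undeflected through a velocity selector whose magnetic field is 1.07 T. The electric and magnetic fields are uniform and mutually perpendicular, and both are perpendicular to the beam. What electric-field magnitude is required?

E = 4.93×10⁴ V/m

For straight-line motion qE = qvB, so E = vB.
E = 4.61×10⁴ × 1.07 = 4.93×10⁴ V/m.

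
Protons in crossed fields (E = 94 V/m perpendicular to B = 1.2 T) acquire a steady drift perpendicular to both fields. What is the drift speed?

In crossed fields the guiding centre drifts at v_d = |E×B|/B² = E/B, independent of charge and mass.
v_d = 94/1.2 = 78 m/s.

v_d ≈ 78 m/s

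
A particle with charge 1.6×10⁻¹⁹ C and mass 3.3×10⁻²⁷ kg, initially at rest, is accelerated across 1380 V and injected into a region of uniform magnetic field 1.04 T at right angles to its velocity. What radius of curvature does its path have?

r ≈ 7.25×10⁻³ m

Acceleration: |q|V = ½mv² ⇒ v = √(2|q|V/m) = √(2·1.6×10⁻¹⁹·1380/3.3×10⁻²⁷) ≈ 3.658×10⁵ m/s.
In the field: r = mv/(|q|B) = (3.3×10⁻²⁷)(3.658×10⁵)/((1.6×10⁻¹⁹)(1.04)) ≈ 7.25×10⁻³ m.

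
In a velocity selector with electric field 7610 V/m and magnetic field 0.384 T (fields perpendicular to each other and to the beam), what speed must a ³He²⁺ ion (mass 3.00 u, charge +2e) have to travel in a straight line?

v = 1.98×10⁴ m/s

Straight-line motion ⇒ electric and magnetic forces cancel, so E = vB.
v = E/B = 7610/0.384 = 1.98×10⁴ m/s.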